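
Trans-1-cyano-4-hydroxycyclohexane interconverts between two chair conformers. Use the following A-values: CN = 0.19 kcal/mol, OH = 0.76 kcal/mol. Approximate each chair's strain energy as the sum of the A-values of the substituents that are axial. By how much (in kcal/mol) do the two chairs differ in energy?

0.95 kcal/mol

C1 and C4 have opposite parity, so for the trans isomer the two substituents are e,e in one chair and a,a in the other.
Chair I (cyano axial, hydroxyl axial): E = 0.95 kcal/mol.
Chair II (cyano equatorial, hydroxyl equatorial): E = 0.00 kcal/mol.
ΔE = 0.95 − 0.00 = 0.95 kcal/mol; chair II is more stable.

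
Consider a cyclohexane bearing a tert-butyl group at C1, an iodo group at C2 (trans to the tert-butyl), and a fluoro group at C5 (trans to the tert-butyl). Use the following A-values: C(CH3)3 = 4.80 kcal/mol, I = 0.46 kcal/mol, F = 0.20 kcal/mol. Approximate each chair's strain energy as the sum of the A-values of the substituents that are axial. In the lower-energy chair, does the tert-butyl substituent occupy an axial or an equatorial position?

Chair I (tert-butyl axial, iodo axial, fluoro equatorial): E = 5.26 kcal/mol.
Chair II (tert-butyl equatorial, iodo equatorial, fluoro axial): E = 0.20 kcal/mol.
Chair II is the more stable (lower-energy) conformer, and in that chair the tert-butyl group is equatorial.

equatorial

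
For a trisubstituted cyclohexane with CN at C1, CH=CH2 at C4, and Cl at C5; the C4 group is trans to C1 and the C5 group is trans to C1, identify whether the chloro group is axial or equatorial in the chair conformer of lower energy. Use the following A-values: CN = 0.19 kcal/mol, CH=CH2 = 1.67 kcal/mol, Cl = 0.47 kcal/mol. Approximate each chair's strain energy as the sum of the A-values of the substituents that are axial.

axial

Chair I (cyano axial, vinyl axial, chloro equatorial): E = 1.86 kcal/mol.
Chair II (cyano equatorial, vinyl equatorial, chloro axial): E = 0.47 kcal/mol.
Chair II is the more stable (lower-energy) conformer, and in that chair the chloro group is axial.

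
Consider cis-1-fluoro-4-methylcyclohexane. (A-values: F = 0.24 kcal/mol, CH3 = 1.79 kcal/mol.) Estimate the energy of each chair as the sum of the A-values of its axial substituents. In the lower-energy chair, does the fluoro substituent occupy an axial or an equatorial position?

axial

C1 and C4 have opposite parity, so for the cis isomer the two substituents are one axial and one equatorial in each chair.
Chair I (fluoro axial, methyl equatorial): E = 0.24 kcal/mol.
Chair II (fluoro equatorial, methyl axial): E = 1.79 kcal/mol.
Chair I is the more stable (lower-energy) conformer, and in that chair the fluoro group is axial.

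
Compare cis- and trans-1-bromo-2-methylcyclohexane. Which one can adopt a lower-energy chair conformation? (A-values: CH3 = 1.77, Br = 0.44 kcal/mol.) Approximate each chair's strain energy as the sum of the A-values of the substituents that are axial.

trans

At 1,2 positions (parity opposite): cis → (a,e or e,a); trans → (e,e or a,a).
Best chair for cis: E = 0.44 kcal/mol; best chair for trans: E = 0.00 kcal/mol.
The trans isomer is lower by 0.44 kcal/mol.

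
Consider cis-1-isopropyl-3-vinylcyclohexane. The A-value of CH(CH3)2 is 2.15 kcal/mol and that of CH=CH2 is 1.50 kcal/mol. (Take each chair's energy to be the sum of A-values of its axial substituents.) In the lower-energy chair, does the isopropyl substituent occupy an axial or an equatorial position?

equatorial

C1 and C3 have the same parity, so for the cis isomer the two substituents are e,e in one chair and a,a in the other.
Chair I (isopropyl axial, vinyl axial): E = 3.65 kcal/mol.
Chair II (isopropyl equatorial, vinyl equatorial): E = 0.00 kcal/mol.
Chair II is the more stable (lower-energy) conformer, and in that chair the isopropyl group is equatorial.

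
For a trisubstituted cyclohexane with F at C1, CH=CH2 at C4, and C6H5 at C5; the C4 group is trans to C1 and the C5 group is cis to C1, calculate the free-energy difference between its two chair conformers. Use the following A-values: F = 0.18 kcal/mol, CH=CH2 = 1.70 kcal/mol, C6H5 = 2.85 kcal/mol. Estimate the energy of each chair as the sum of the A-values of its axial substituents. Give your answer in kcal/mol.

Chair I (fluoro axial, vinyl axial, phenyl axial): E = 4.73 kcal/mol.
Chair II (fluoro equatorial, vinyl equatorial, phenyl equatorial): E = 0.00 kcal/mol.
ΔE = 4.73 − 0.00 = 4.73 kcal/mol; chair II is more stable.

4.73 kcal/mol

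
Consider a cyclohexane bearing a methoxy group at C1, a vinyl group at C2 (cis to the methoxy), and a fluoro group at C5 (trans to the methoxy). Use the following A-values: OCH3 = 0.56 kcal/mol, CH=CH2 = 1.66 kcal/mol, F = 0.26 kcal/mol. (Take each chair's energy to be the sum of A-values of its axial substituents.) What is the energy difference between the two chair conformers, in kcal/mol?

Chair I (methoxy axial, vinyl equatorial, fluoro equatorial): E = 0.56 kcal/mol.
Chair II (methoxy equatorial, vinyl axial, fluoro axial): E = 1.92 kcal/mol.
ΔE = 1.92 − 0.56 = 1.36 kcal/mol; chair I is more stable.

1.36 kcal/mol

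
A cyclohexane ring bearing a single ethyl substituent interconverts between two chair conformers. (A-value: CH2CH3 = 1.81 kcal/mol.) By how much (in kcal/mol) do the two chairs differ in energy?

A monosubstituted cyclohexane has one chair with the ethyl group axial (E = A = 1.81 kcal/mol) and one with it equatorial (E = 0).
ΔE = 1.81 − 0 = 1.81 kcal/mol.

1.81 kcal/mol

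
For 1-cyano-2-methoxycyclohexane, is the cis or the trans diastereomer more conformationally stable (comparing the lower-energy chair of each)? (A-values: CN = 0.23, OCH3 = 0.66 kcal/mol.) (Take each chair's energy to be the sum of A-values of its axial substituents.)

trans

At 1,2 positions (parity opposite): cis → (a,e or e,a); trans → (e,e or a,a).
Best chair for cis: E = 0.23 kcal/mol; best chair for trans: E = 0.00 kcal/mol.
The trans isomer is lower by 0.23 kcal/mol.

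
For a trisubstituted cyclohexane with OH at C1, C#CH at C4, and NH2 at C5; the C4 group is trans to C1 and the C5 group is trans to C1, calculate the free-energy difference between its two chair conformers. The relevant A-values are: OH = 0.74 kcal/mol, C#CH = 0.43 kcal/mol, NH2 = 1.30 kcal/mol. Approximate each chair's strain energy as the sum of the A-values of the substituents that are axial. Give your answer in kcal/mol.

Chair I (hydroxyl axial, ethynyl axial, amino equatorial): E = 1.17 kcal/mol.
Chair II (hydroxyl equatorial, ethynyl equatorial, amino axial): E = 1.30 kcal/mol.
ΔE = 1.30 − 1.17 = 0.13 kcal/mol; chair I is more stable.

0.13 kcal/mol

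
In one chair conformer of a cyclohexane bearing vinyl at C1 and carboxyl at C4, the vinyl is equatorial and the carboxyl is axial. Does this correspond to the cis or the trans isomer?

C1 and C4 have opposite parity, so their axial bonds point in opposite directions.
With opposite-parity carbons, two substituents on the same face are one axial and one equatorial; opposite faces give both axial or both equatorial.
Here the groups are equatorial/axial → same face → cis.

cis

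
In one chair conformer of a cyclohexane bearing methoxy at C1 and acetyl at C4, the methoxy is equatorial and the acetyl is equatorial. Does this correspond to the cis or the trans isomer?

trans

C1 and C4 have opposite parity, so their axial bonds point in opposite directions.
With opposite-parity carbons, two substituents on the same face are one axial and one equatorial; opposite faces give both axial or both equatorial.
Here the groups are equatorial/equatorial → opposite face → trans.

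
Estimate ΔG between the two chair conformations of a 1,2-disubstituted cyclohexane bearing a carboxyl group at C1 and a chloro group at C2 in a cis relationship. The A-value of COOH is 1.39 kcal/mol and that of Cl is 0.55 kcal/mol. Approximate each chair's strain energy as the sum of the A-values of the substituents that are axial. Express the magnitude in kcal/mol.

0.84 kcal/mol

C1 and C2 have opposite parity, so for the cis isomer the two substituents are one axial and one equatorial in each chair.
Chair I (carboxyl axial, chloro equatorial): E = 1.39 kcal/mol.
Chair II (carboxyl equatorial, chloro axial): E = 0.55 kcal/mol.
ΔE = 1.39 − 0.55 = 0.84 kcal/mol; chair II is more stable.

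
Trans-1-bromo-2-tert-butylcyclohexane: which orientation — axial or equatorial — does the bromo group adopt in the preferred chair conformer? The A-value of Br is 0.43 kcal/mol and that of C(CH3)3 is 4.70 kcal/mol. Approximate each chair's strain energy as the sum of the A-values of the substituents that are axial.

equatorial

C1 and C2 have opposite parity, so for the trans isomer the two substituents are e,e in one chair and a,a in the other.
Chair I (bromo axial, tert-butyl axial): E = 5.13 kcal/mol.
Chair II (bromo equatorial, tert-butyl equatorial): E = 0.00 kcal/mol.
Chair II is the more stable (lower-energy) conformer, and in that chair the bromo group is equatorial.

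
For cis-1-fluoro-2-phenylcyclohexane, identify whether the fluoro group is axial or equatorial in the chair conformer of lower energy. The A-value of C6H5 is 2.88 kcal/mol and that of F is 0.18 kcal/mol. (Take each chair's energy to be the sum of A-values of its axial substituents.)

C1 and C2 have opposite parity, so for the cis isomer the two substituents are one axial and one equatorial in each chair.
Chair I (phenyl axial, fluoro equatorial): E = 2.88 kcal/mol.
Chair II (phenyl equatorial, fluoro axial): E = 0.18 kcal/mol.
Chair II is the more stable (lower-energy) conformer, and in that chair the fluoro group is axial.

axial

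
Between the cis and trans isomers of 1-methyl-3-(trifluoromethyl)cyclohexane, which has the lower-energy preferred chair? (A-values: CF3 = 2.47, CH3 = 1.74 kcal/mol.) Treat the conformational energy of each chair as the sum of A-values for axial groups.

At 1,3 positions (parity same): cis → (e,e or a,a); trans → (a,e or e,a).
Best chair for cis: E = 0.00 kcal/mol; best chair for trans: E = 1.74 kcal/mol.
The cis isomer is lower by 1.74 kcal/mol.

cis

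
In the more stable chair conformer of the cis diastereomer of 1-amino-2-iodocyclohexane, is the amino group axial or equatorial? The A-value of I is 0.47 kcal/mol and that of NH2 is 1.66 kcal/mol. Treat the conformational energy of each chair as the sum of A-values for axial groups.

C1 and C2 have opposite parity, so for the cis isomer the two substituents are one axial and one equatorial in each chair.
Chair I (iodo axial, amino equatorial): E = 0.47 kcal/mol.
Chair II (iodo equatorial, amino axial): E = 1.66 kcal/mol.
Chair I is the more stable (lower-energy) conformer, and in that chair the amino group is equatorial.

equatorial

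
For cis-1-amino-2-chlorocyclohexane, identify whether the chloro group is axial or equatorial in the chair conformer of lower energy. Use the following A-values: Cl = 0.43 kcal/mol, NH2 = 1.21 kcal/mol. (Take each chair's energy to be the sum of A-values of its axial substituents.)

axial

C1 and C2 have opposite parity, so for the cis isomer the two substituents are one axial and one equatorial in each chair.
Chair I (chloro axial, amino equatorial): E = 0.43 kcal/mol.
Chair II (chloro equatorial, amino axial): E = 1.21 kcal/mol.
Chair I is the more stable (lower-energy) conformer, and in that chair the chloro group is axial.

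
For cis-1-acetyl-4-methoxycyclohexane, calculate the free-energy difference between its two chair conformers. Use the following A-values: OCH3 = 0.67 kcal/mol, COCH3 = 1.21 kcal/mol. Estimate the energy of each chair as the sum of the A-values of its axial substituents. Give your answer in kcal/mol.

0.54 kcal/mol

C1 and C4 have opposite parity, so for the cis isomer the two substituents are one axial and one equatorial in each chair.
Chair I (methoxy axial, acetyl equatorial): E = 0.67 kcal/mol.
Chair II (methoxy equatorial, acetyl axial): E = 1.21 kcal/mol.
ΔE = 1.21 − 0.67 = 0.54 kcal/mol; chair I is more stable.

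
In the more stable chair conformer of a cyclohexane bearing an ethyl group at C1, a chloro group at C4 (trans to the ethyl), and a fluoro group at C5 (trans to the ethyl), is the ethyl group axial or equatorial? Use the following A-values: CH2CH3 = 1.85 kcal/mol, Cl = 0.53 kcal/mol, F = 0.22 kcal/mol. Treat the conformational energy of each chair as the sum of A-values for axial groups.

equatorial

Chair I (ethyl axial, chloro axial, fluoro equatorial): E = 2.38 kcal/mol.
Chair II (ethyl equatorial, chloro equatorial, fluoro axial): E = 0.22 kcal/mol.
Chair II is the more stable (lower-energy) conformer, and in that chair the ethyl group is equatorial.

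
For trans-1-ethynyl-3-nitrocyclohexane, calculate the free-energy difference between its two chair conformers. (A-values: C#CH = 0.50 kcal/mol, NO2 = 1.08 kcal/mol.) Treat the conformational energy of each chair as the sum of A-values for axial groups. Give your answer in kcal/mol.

C1 and C3 have the same parity, so for the trans isomer the two substituents are one axial and one equatorial in each chair.
Chair I (ethynyl axial, nitro equatorial): E = 0.50 kcal/mol.
Chair II (ethynyl equatorial, nitro axial): E = 1.08 kcal/mol.
ΔE = 1.08 − 0.50 = 0.58 kcal/mol; chair I is more stable.

0.58 kcal/mol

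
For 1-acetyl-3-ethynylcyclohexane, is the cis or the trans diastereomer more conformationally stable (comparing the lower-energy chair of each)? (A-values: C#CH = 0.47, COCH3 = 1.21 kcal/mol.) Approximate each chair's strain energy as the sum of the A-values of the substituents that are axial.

cis

At 1,3 positions (parity same): cis → (e,e or a,a); trans → (a,e or e,a).
Best chair for cis: E = 0.00 kcal/mol; best chair for trans: E = 0.47 kcal/mol.
The cis isomer is lower by 0.47 kcal/mol.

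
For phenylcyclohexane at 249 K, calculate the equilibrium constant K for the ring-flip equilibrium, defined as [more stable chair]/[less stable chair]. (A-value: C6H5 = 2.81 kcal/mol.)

K ≈ 293

One chair has the phenyl group axial (E = 2.81 kcal/mol) and the other has it equatorial (E = 0).
ΔG = 2.81 kcal/mol between the two chairs.
K = exp(ΔG/RT) with R = 1.987×10⁻³ kcal mol⁻¹ K⁻¹ and T = 249 K gives K ≈ 293.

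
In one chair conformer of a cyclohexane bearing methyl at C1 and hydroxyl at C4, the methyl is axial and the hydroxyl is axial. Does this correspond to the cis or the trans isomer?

C1 and C4 have opposite parity, so their axial bonds point in opposite directions.
With opposite-parity carbons, two substituents on the same face are one axial and one equatorial; opposite faces give both axial or both equatorial.
Here the groups are axial/axial → opposite face → trans.

trans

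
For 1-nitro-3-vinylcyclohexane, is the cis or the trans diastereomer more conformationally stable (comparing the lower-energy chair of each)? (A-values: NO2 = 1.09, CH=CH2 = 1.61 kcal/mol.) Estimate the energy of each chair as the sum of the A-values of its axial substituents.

At 1,3 positions (parity same): cis → (e,e or a,a); trans → (a,e or e,a).
Best chair for cis: E = 0.00 kcal/mol; best chair for trans: E = 1.09 kcal/mol.
The cis isomer is lower by 1.09 kcal/mol.

cis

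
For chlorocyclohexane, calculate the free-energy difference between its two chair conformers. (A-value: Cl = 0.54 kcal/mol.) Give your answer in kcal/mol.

A monosubstituted cyclohexane has one chair with the chloro group axial (E = A = 0.54 kcal/mol) and one with it equatorial (E = 0).
ΔE = 0.54 − 0 = 0.54 kcal/mol.

0.54 kcal/mol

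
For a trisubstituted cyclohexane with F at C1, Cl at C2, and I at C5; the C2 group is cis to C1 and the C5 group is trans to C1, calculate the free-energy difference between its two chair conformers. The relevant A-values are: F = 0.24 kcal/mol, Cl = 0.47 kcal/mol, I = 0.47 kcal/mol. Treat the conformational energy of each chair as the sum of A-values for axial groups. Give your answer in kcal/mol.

0.70 kcal/mol

Chair I (fluoro axial, chloro equatorial, iodo equatorial): E = 0.24 kcal/mol.
Chair II (fluoro equatorial, chloro axial, iodo axial): E = 0.94 kcal/mol.
ΔE = 0.94 − 0.24 = 0.70 kcal/mol; chair I is more stable.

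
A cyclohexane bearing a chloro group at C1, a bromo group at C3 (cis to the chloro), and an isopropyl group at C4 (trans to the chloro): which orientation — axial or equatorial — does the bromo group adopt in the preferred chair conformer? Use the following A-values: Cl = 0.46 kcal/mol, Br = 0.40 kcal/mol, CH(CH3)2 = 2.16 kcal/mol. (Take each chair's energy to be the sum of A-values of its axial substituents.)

equatorial

Chair I (chloro axial, bromo axial, isopropyl axial): E = 3.02 kcal/mol.
Chair II (chloro equatorial, bromo equatorial, isopropyl equatorial): E = 0.00 kcal/mol.
Chair II is the more stable (lower-energy) conformer, and in that chair the bromo group is equatorial.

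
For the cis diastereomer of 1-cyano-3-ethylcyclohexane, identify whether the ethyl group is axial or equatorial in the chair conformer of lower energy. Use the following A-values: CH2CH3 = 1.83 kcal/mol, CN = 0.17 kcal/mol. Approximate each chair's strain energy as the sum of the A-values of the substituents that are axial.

equatorial

C1 and C3 have the same parity, so for the cis isomer the two substituents are e,e in one chair and a,a in the other.
Chair I (ethyl axial, cyano axial): E = 2.00 kcal/mol.
Chair II (ethyl equatorial, cyano equatorial): E = 0.00 kcal/mol.
Chair II is the more stable (lower-energy) conformer, and in that chair the ethyl group is equatorial.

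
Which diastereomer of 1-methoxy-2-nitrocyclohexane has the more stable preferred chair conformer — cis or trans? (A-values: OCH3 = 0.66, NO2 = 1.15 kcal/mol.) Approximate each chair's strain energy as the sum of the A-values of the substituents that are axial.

trans

At 1,2 positions (parity opposite): cis → (a,e or e,a); trans → (e,e or a,a).
Best chair for cis: E = 0.66 kcal/mol; best chair for trans: E = 0.00 kcal/mol.
The trans isomer is lower by 0.66 kcal/mol.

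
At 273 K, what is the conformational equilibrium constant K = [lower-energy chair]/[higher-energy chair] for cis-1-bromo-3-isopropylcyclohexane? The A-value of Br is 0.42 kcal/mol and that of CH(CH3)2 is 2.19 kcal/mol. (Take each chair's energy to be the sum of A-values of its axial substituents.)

C1 and C3 have the same parity, so for the cis isomer the two substituents are e,e in one chair and a,a in the other.
Chair I (bromo axial, isopropyl axial): E = 2.61 kcal/mol; chair II (bromo equatorial, isopropyl equatorial): E = 0.00 kcal/mol.
ΔG = 2.61 kcal/mol between the two chairs.
K = exp(ΔG/RT) with R = 1.987×10⁻³ kcal mol⁻¹ K⁻¹ and T = 273 K gives K ≈ 123.

K ≈ 123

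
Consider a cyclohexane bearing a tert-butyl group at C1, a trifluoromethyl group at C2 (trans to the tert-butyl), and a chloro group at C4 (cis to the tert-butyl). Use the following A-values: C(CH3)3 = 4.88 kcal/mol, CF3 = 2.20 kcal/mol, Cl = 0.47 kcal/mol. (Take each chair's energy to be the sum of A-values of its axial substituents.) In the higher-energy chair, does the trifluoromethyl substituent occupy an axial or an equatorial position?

Chair I (tert-butyl axial, trifluoromethyl axial, chloro equatorial): E = 7.08 kcal/mol.
Chair II (tert-butyl equatorial, trifluoromethyl equatorial, chloro axial): E = 0.47 kcal/mol.
Chair I is the less stable (higher-energy) conformer, and in that chair the trifluoromethyl group is axial.

axial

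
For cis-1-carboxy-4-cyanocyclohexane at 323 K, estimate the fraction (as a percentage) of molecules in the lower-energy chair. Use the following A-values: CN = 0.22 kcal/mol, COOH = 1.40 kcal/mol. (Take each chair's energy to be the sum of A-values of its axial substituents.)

86.3%

C1 and C4 have opposite parity, so for the cis isomer the two substituents are one axial and one equatorial in each chair.
Chair I (cyano axial, carboxyl equatorial): E = 0.22 kcal/mol; chair II (cyano equatorial, carboxyl axial): E = 1.40 kcal/mol.
ΔG = 1.18 kcal/mol between the two chairs.
K = exp(ΔG/RT) with R = 1.987×10⁻³ kcal mol⁻¹ K⁻¹ and T = 323 K gives K ≈ 6.29.
Fraction in the lower-energy chair = K/(K+1) = 86.3%.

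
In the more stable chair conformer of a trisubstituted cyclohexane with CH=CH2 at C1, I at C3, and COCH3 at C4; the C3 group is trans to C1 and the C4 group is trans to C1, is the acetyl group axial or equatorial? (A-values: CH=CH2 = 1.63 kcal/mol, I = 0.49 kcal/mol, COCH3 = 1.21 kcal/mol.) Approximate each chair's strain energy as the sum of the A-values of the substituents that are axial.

Chair I (vinyl axial, iodo equatorial, acetyl axial): E = 2.84 kcal/mol.
Chair II (vinyl equatorial, iodo axial, acetyl equatorial): E = 0.49 kcal/mol.
Chair II is the more stable (lower-energy) conformer, and in that chair the acetyl group is equatorial.

equatorial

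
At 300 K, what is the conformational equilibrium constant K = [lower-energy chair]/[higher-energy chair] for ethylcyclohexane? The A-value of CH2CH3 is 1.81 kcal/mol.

One chair has the ethyl group axial (E = 1.81 kcal/mol) and the other has it equatorial (E = 0).
ΔG = 1.81 kcal/mol between the two chairs.
K = exp(ΔG/RT) with R = 1.987×10⁻³ kcal mol⁻¹ K⁻¹ and T = 300 K gives K ≈ 20.8.

K ≈ 20.8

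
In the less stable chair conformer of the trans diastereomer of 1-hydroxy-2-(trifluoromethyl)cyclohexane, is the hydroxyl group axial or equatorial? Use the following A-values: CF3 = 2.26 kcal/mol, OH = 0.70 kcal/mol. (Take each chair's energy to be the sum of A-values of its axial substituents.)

C1 and C2 have opposite parity, so for the trans isomer the two substituents are e,e in one chair and a,a in the other.
Chair I (trifluoromethyl axial, hydroxyl axial): E = 2.96 kcal/mol.
Chair II (trifluoromethyl equatorial, hydroxyl equatorial): E = 0.00 kcal/mol.
Chair I is the less stable (higher-energy) conformer, and in that chair the hydroxyl group is axial.

axial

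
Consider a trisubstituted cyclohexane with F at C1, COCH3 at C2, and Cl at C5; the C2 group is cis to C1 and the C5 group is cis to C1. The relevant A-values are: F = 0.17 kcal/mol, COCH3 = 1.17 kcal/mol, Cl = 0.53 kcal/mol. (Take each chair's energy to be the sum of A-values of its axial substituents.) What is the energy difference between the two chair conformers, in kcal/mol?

Chair I (fluoro axial, acetyl equatorial, chloro axial): E = 0.70 kcal/mol.
Chair II (fluoro equatorial, acetyl axial, chloro equatorial): E = 1.17 kcal/mol.
ΔE = 1.17 − 0.70 = 0.47 kcal/mol; chair I is more stable.

0.47 kcal/mol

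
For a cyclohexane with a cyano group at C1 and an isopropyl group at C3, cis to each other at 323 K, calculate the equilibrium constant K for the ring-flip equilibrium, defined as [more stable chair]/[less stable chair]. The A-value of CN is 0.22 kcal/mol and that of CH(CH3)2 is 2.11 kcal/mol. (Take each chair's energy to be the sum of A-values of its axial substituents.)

C1 and C3 have the same parity, so for the cis isomer the two substituents are e,e in one chair and a,a in the other.
Chair I (cyano axial, isopropyl axial): E = 2.33 kcal/mol; chair II (cyano equatorial, isopropyl equatorial): E = 0.00 kcal/mol.
ΔG = 2.33 kcal/mol between the two chairs.
K = exp(ΔG/RT) with R = 1.987×10⁻³ kcal mol⁻¹ K⁻¹ and T = 323 K gives K ≈ 37.7.

K ≈ 37.7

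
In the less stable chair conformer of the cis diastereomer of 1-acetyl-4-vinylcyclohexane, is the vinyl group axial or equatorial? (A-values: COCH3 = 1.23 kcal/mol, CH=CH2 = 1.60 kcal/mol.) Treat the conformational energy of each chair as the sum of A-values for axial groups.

axial

C1 and C4 have opposite parity, so for the cis isomer the two substituents are one axial and one equatorial in each chair.
Chair I (acetyl axial, vinyl equatorial): E = 1.23 kcal/mol.
Chair II (acetyl equatorial, vinyl axial): E = 1.60 kcal/mol.
Chair II is the less stable (higher-energy) conformer, and in that chair the vinyl group is axial.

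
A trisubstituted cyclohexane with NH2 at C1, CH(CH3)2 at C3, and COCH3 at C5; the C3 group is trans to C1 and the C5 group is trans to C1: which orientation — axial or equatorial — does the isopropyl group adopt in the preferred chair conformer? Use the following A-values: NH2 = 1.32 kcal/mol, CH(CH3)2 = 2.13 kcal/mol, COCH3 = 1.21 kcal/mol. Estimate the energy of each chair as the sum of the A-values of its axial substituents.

equatorial

Chair I (amino axial, isopropyl equatorial, acetyl equatorial): E = 1.32 kcal/mol.
Chair II (amino equatorial, isopropyl axial, acetyl axial): E = 3.34 kcal/mol.
Chair I is the more stable (lower-energy) conformer, and in that chair the isopropyl group is equatorial.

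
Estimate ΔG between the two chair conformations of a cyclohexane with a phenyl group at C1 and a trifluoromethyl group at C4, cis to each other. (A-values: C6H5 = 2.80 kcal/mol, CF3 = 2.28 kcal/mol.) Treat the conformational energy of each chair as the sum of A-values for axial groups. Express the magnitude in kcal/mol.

C1 and C4 have opposite parity, so for the cis isomer the two substituents are one axial and one equatorial in each chair.
Chair I (phenyl axial, trifluoromethyl equatorial): E = 2.80 kcal/mol.
Chair II (phenyl equatorial, trifluoromethyl axial): E = 2.28 kcal/mol.
ΔE = 2.80 − 2.28 = 0.52 kcal/mol; chair II is more stable.

0.52 kcal/mol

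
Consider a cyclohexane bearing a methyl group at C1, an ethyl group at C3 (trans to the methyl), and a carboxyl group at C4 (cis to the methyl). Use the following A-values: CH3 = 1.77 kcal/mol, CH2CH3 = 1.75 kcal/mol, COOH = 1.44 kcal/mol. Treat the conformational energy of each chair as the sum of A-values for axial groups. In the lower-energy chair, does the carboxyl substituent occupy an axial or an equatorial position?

equatorial

Chair I (methyl axial, ethyl equatorial, carboxyl equatorial): E = 1.77 kcal/mol.
Chair II (methyl equatorial, ethyl axial, carboxyl axial): E = 3.19 kcal/mol.
Chair I is the more stable (lower-energy) conformer, and in that chair the carboxyl group is equatorial.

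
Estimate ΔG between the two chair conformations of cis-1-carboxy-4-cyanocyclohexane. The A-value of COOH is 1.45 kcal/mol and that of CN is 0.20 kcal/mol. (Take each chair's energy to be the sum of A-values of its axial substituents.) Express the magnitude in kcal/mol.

C1 and C4 have opposite parity, so for the cis isomer the two substituents are one axial and one equatorial in each chair.
Chair I (carboxyl axial, cyano equatorial): E = 1.45 kcal/mol.
Chair II (carboxyl equatorial, cyano axial): E = 0.20 kcal/mol.
ΔE = 1.45 − 0.20 = 1.25 kcal/mol; chair II is more stable.

1.25 kcal/mol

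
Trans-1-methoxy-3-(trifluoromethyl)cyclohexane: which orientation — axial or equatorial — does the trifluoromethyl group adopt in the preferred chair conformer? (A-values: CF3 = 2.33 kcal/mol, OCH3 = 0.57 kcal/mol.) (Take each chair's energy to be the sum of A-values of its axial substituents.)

C1 and C3 have the same parity, so for the trans isomer the two substituents are one axial and one equatorial in each chair.
Chair I (trifluoromethyl axial, methoxy equatorial): E = 2.33 kcal/mol.
Chair II (trifluoromethyl equatorial, methoxy axial): E = 0.57 kcal/mol.
Chair II is the more stable (lower-energy) conformer, and in that chair the trifluoromethyl group is equatorial.

equatorial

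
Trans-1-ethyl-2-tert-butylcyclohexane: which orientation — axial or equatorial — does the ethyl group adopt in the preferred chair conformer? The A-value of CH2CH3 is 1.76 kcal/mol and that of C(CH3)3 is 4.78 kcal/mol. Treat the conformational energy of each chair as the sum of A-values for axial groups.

C1 and C2 have opposite parity, so for the trans isomer the two substituents are e,e in one chair and a,a in the other.
Chair I (ethyl axial, tert-butyl axial): E = 6.54 kcal/mol.
Chair II (ethyl equatorial, tert-butyl equatorial): E = 0.00 kcal/mol.
Chair II is the more stable (lower-energy) conformer, and in that chair the ethyl group is equatorial.

equatorial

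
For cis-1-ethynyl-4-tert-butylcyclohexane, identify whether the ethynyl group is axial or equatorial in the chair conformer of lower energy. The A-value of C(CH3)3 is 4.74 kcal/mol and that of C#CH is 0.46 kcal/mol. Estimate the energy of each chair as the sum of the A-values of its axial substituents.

axial

C1 and C4 have opposite parity, so for the cis isomer the two substituents are one axial and one equatorial in each chair.
Chair I (tert-butyl axial, ethynyl equatorial): E = 4.74 kcal/mol.
Chair II (tert-butyl equatorial, ethynyl axial): E = 0.46 kcal/mol.
Chair II is the more stable (lower-energy) conformer, and in that chair the ethynyl group is axial.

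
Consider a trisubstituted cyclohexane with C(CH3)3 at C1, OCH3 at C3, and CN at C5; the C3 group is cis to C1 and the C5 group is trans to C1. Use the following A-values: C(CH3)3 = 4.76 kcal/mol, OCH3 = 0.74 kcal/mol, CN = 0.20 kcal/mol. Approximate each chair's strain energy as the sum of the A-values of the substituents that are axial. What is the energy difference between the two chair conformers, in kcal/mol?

5.30 kcal/mol

Chair I (tert-butyl axial, methoxy axial, cyano equatorial): E = 5.50 kcal/mol.
Chair II (tert-butyl equatorial, methoxy equatorial, cyano axial): E = 0.20 kcal/mol.
ΔE = 5.50 − 0.20 = 5.30 kcal/mol; chair II is more stable.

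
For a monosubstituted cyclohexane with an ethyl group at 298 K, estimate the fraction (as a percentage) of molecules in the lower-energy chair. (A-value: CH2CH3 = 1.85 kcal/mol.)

One chair has the ethyl group axial (E = 1.85 kcal/mol) and the other has it equatorial (E = 0).
ΔG = 1.85 kcal/mol between the two chairs.
K = exp(ΔG/RT) with R = 1.987×10⁻³ kcal mol⁻¹ K⁻¹ and T = 298 K gives K ≈ 22.7.
Fraction in the lower-energy chair = K/(K+1) = 95.8%.

95.8%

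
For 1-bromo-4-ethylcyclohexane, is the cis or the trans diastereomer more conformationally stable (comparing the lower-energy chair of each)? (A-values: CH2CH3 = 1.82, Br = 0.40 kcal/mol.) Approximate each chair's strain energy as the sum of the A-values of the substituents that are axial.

At 1,4 positions (parity opposite): cis → (a,e or e,a); trans → (e,e or a,a).
Best chair for cis: E = 0.40 kcal/mol; best chair for trans: E = 0.00 kcal/mol.
The trans isomer is lower by 0.40 kcal/mol.

trans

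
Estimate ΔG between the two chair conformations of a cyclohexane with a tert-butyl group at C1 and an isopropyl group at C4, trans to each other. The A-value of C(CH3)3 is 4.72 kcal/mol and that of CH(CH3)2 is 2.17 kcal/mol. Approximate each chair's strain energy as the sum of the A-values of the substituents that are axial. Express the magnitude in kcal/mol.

6.89 kcal/mol

C1 and C4 have opposite parity, so for the trans isomer the two substituents are e,e in one chair and a,a in the other.
Chair I (tert-butyl axial, isopropyl axial): E = 6.89 kcal/mol.
Chair II (tert-butyl equatorial, isopropyl equatorial): E = 0.00 kcal/mol.
ΔE = 6.89 − 0.00 = 6.89 kcal/mol; chair II is more stable.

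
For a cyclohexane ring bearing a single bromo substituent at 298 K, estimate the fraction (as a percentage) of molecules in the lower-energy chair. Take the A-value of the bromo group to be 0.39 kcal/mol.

One chair has the bromo group axial (E = 0.39 kcal/mol) and the other has it equatorial (E = 0).
ΔG = 0.39 kcal/mol between the two chairs.
K = exp(ΔG/RT) with R = 1.987×10⁻³ kcal mol⁻¹ K⁻¹ and T = 298 K gives K ≈ 1.93.
Fraction in the lower-energy chair = K/(K+1) = 65.9%.

65.9%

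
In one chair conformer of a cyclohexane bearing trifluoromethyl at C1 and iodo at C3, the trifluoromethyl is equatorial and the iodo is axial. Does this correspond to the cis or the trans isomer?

C1 and C3 have the same parity, so their axial bonds point in the same direction.
With same-parity carbons, two substituents on the same face are both axial or both equatorial; opposite faces give one of each.
Here the groups are equatorial/axial → opposite face → trans.

trans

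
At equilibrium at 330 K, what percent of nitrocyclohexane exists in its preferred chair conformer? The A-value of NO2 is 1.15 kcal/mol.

One chair has the nitro group axial (E = 1.15 kcal/mol) and the other has it equatorial (E = 0).
ΔG = 1.15 kcal/mol between the two chairs.
K = exp(ΔG/RT) with R = 1.987×10⁻³ kcal mol⁻¹ K⁻¹ and T = 330 K gives K ≈ 5.78.
Fraction in the lower-energy chair = K/(K+1) = 85.2%.

85.2%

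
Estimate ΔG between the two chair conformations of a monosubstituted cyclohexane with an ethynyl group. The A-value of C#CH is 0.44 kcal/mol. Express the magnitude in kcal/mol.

0.44 kcal/mol

A monosubstituted cyclohexane has one chair with the ethynyl group axial (E = A = 0.44 kcal/mol) and one with it equatorial (E = 0).
ΔE = 0.44 − 0 = 0.44 kcal/mol.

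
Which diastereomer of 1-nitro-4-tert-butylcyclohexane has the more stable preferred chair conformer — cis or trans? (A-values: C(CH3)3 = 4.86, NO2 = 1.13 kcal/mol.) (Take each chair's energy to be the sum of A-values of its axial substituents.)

At 1,4 positions (parity opposite): cis → (a,e or e,a); trans → (e,e or a,a).
Best chair for cis: E = 1.13 kcal/mol; best chair for trans: E = 0.00 kcal/mol.
The trans isomer is lower by 1.13 kcal/mol.

trans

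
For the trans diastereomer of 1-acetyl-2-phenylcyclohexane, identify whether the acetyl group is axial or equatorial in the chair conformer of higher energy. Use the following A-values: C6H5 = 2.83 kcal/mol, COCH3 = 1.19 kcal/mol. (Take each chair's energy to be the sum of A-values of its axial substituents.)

axial

C1 and C2 have opposite parity, so for the trans isomer the two substituents are e,e in one chair and a,a in the other.
Chair I (phenyl axial, acetyl axial): E = 4.02 kcal/mol.
Chair II (phenyl equatorial, acetyl equatorial): E = 0.00 kcal/mol.
Chair I is the less stable (higher-energy) conformer, and in that chair the acetyl group is axial.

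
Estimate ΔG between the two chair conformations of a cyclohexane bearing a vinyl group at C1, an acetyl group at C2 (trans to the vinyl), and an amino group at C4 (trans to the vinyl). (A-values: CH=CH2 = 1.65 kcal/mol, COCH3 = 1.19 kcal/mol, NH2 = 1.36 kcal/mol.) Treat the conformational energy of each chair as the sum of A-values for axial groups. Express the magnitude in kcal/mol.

Chair I (vinyl axial, acetyl axial, amino axial): E = 4.20 kcal/mol.
Chair II (vinyl equatorial, acetyl equatorial, amino equatorial): E = 0.00 kcal/mol.
ΔE = 4.20 − 0.00 = 4.20 kcal/mol; chair II is more stable.

4.20 kcal/mol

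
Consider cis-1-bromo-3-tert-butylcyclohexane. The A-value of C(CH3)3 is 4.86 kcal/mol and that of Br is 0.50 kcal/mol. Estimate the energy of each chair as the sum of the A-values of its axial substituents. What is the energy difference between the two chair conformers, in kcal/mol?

C1 and C3 have the same parity, so for the cis isomer the two substituents are e,e in one chair and a,a in the other.
Chair I (tert-butyl axial, bromo axial): E = 5.36 kcal/mol.
Chair II (tert-butyl equatorial, bromo equatorial): E = 0.00 kcal/mol.
ΔE = 5.36 − 0.00 = 5.36 kcal/mol; chair II is more stable.

5.36 kcal/mol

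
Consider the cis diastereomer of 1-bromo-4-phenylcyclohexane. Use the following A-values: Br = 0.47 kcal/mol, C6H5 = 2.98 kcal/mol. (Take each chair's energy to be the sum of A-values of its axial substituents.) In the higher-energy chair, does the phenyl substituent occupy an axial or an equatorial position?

axial

C1 and C4 have opposite parity, so for the cis isomer the two substituents are one axial and one equatorial in each chair.
Chair I (bromo axial, phenyl equatorial): E = 0.47 kcal/mol.
Chair II (bromo equatorial, phenyl axial): E = 2.98 kcal/mol.
Chair II is the less stable (higher-energy) conformer, and in that chair the phenyl group is axial.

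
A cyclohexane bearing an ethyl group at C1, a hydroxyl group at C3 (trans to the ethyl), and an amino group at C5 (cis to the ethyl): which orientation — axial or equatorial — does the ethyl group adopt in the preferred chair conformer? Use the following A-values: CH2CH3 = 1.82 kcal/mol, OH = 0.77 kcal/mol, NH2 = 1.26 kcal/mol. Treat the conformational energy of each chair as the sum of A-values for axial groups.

Chair I (ethyl axial, hydroxyl equatorial, amino axial): E = 3.08 kcal/mol.
Chair II (ethyl equatorial, hydroxyl axial, amino equatorial): E = 0.77 kcal/mol.
Chair II is the more stable (lower-energy) conformer, and in that chair the ethyl group is equatorial.

equatorial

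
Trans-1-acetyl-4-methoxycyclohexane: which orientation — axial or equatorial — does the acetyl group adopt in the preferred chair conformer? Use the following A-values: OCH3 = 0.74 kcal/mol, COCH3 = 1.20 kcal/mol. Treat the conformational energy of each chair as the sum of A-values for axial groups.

equatorial

C1 and C4 have opposite parity, so for the trans isomer the two substituents are e,e in one chair and a,a in the other.
Chair I (methoxy axial, acetyl axial): E = 1.94 kcal/mol.
Chair II (methoxy equatorial, acetyl equatorial): E = 0.00 kcal/mol.
Chair II is the more stable (lower-energy) conformer, and in that chair the acetyl group is equatorial.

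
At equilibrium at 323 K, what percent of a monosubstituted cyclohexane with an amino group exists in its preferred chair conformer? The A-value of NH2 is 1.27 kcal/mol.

One chair has the amino group axial (E = 1.27 kcal/mol) and the other has it equatorial (E = 0).
ΔG = 1.27 kcal/mol between the two chairs.
K = exp(ΔG/RT) with R = 1.987×10⁻³ kcal mol⁻¹ K⁻¹ and T = 323 K gives K ≈ 7.23.
Fraction in the lower-energy chair = K/(K+1) = 87.9%.

87.9%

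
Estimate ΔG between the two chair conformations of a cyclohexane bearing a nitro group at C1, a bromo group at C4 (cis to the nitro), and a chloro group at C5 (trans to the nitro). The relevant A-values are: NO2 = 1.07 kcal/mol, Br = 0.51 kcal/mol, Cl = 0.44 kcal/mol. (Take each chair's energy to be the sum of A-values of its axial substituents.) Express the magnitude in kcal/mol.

0.12 kcal/mol

Chair I (nitro axial, bromo equatorial, chloro equatorial): E = 1.07 kcal/mol.
Chair II (nitro equatorial, bromo axial, chloro axial): E = 0.95 kcal/mol.
ΔE = 1.07 − 0.95 = 0.12 kcal/mol; chair II is more stable.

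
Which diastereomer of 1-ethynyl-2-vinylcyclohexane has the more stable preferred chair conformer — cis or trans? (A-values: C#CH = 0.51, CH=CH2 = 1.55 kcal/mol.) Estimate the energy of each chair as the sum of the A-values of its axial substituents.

At 1,2 positions (parity opposite): cis → (a,e or e,a); trans → (e,e or a,a).
Best chair for cis: E = 0.51 kcal/mol; best chair for trans: E = 0.00 kcal/mol.
The trans isomer is lower by 0.51 kcal/mol.

trans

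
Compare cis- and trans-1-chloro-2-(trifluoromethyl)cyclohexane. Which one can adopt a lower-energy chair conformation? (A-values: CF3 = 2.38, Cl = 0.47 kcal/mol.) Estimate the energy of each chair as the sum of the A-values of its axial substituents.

trans

At 1,2 positions (parity opposite): cis → (a,e or e,a); trans → (e,e or a,a).
Best chair for cis: E = 0.47 kcal/mol; best chair for trans: E = 0.00 kcal/mol.
The trans isomer is lower by 0.47 kcal/mol.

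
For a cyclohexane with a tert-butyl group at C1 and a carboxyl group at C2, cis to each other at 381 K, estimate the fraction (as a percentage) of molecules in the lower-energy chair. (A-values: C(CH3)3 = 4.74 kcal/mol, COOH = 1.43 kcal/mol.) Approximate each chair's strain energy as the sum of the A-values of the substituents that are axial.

98.8%

C1 and C2 have opposite parity, so for the cis isomer the two substituents are one axial and one equatorial in each chair.
Chair I (tert-butyl axial, carboxyl equatorial): E = 4.74 kcal/mol; chair II (tert-butyl equatorial, carboxyl axial): E = 1.43 kcal/mol.
ΔG = 3.31 kcal/mol between the two chairs.
K = exp(ΔG/RT) with R = 1.987×10⁻³ kcal mol⁻¹ K⁻¹ and T = 381 K gives K ≈ 79.2.
Fraction in the lower-energy chair = K/(K+1) = 98.8%.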